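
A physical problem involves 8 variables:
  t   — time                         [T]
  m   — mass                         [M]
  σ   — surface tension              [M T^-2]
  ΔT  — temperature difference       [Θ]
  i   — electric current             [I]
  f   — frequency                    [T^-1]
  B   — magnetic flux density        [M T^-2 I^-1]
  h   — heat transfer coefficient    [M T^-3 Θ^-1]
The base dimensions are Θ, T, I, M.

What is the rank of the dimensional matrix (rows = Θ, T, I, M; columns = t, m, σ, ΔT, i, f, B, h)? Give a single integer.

Write exponents as rows Θ,T,I,M / cols t,m,σ,ΔT,i,f,B,h:
  Θ: [ 0  0  0  1  0  0  0 -1]
  T: [ 1  0 -2  0  0 -1 -2 -3]
  I: [ 0  0  0  0  1  0 -1  0]
  M: [ 0  1  1  0  0  0  1  1]
Echelon form has 4 nonzero rows (pivots: t,m,ΔT,i)

4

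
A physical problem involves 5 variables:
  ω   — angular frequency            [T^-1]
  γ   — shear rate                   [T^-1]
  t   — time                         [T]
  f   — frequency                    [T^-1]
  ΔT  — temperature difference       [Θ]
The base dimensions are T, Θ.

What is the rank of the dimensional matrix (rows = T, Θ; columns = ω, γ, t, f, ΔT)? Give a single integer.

2

Dimensional matrix (T×Θ by ω×γ×t×f×ΔT):
  T: [-1 -1  1 -1  0]
  Θ: [ 0  0  0  0  1]
Row reduction gives pivot columns ω,ΔT; rank = 2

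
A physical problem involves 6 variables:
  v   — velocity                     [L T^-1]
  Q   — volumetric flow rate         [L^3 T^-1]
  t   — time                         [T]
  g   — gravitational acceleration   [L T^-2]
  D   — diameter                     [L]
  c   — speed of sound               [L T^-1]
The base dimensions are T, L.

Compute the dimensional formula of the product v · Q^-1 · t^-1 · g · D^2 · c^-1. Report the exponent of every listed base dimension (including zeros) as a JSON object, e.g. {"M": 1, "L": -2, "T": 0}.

{"T": -2, "L": 0}

Dimensional matrix (T×L by v×Q×t×g×D×c):
  T: [-1 -1  1 -2  0 -1]
  L: [ 1  3  0  1  1  1]
  [T]: (1)·-1+(-1)·-1+(-1)·1+(1)·-2+(2)·0+(-1)·-1 = -2
  [L]: (1)·1+(-1)·3+(-1)·0+(1)·1+(2)·1+(-1)·1 = 0
⇒ T^-2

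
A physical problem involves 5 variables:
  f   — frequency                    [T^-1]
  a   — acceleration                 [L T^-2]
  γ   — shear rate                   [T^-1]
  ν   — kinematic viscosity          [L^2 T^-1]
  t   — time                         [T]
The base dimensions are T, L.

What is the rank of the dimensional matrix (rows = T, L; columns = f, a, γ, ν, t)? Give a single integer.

2

Exponent matrix [T,L] × [f,a,γ,ν,t]:
  T: [-1 -2 -1 -1  1]
  L: [ 0  1  0  2  0]
Echelon form has 2 nonzero rows (pivots: f,a)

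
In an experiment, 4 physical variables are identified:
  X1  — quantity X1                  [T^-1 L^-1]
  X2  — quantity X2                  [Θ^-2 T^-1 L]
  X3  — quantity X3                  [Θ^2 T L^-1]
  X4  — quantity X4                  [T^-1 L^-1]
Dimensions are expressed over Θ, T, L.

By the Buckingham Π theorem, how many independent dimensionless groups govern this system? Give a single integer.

Dimensional matrix (Θ×T×L by X1×X2×X3×X4):
  Θ: [ 0 -2  2  0]
  T: [-1 -1  1 -1]
  L: [-1  1 -1 -1]
RREF → pivots at {X1,X2} ⇒ r = 2
4 vars − rank 2 = 2 Π groups

2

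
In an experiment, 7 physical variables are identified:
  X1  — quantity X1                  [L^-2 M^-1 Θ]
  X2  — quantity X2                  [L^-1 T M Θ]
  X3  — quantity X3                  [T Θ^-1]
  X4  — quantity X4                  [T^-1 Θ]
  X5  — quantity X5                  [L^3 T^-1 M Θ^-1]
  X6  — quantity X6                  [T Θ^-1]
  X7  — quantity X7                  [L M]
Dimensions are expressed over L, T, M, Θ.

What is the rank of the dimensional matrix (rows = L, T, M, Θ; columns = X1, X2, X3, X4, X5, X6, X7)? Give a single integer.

3

Dimensional matrix (L×T×M×Θ by X1×X2×X3×X4×X5×X6×X7):
  L: [-2 -1  0  0  3  0  1]
  T: [ 0  1  1 -1 -1  1  0]
  M: [-1  1  0  0  1  0  1]
  Θ: [ 1  1 -1  1 -1 -1  0]
Row reduction gives pivot columns X1,X2,X3; rank = 3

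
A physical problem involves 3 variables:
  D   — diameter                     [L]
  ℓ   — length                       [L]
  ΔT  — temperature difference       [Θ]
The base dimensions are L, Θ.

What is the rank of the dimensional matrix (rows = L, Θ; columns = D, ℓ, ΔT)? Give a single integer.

2

Write exponents as rows L,Θ / cols D,ℓ,ΔT:
  L: [ 1  1  0]
  Θ: [ 0  0  1]
Echelon form has 2 nonzero rows (pivots: D,ΔT)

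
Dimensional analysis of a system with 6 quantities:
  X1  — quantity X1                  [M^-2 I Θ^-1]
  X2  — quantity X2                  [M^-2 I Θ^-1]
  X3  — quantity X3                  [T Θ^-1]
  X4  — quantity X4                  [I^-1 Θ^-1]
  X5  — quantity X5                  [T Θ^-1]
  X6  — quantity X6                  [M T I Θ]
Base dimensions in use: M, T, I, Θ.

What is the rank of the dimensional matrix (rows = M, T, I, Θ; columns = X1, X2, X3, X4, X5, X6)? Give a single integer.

Write exponents as rows M,T,I,Θ / cols X1,X2,X3,X4,X5,X6:
  M: [-2 -2  0  0  0  1]
  T: [ 0  0  1  0  1  1]
  I: [ 1  1  0 -1  0  1]
  Θ: [-1 -1 -1 -1 -1  1]
RREF → pivots at {X1,X3,X4} ⇒ r = 3

3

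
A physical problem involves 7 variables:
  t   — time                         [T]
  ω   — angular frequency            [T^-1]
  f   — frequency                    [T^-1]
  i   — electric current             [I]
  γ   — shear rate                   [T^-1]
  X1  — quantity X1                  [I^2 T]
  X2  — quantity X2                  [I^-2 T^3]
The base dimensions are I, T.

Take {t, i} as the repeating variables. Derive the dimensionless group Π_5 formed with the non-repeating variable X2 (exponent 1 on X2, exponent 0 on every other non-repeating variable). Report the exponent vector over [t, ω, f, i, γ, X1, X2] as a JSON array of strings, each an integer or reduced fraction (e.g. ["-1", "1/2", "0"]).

["-3", "0", "0", "2", "0", "0", "1"]

Write exponents as rows I,T / cols t,ω,f,i,γ,X1,X2:
  I: [ 0  0  0  1  0  2 -2]
  T: [ 1 -1 -1  0 -1  1  3]
Row reduction gives pivot columns t,i; rank = 2
Repeat: t,i; free: ω,f,γ,X1,X2
RREF:
  r0: [   1   -1   -1    0   -1    1    3]
  r1: [   0    0    0    1    0    2   -2]
Fix exponent of X2 at 1, ω at 0, f at 0, γ at 0, X1 at 0; solve each RREF row for its pivot's exponent:
  r0: exp(t) + (3)·1 = 0 ⇒ exp(t) = -3
  r1: exp(i) + (-2)·1 = 0 ⇒ exp(i) = 2
Π_5 = t^-3 · i^2 · X2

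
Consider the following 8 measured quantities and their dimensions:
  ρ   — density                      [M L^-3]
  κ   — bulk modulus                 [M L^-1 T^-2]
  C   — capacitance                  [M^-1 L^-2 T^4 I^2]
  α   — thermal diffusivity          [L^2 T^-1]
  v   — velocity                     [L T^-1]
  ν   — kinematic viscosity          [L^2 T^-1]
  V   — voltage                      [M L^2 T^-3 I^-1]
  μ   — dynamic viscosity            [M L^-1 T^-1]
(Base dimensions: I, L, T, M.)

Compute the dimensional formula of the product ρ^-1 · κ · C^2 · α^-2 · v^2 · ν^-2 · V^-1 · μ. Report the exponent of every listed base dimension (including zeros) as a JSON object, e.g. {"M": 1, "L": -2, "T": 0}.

Dimensional matrix (I×L×T×M by ρ×κ×C×α×v×ν×V×μ):
  I: [ 0  0  2  0  0  0 -1  0]
  L: [-3 -1 -2  2  1  2  2 -1]
  T: [ 0 -2  4 -1 -1 -1 -3 -1]
  M: [ 1  1 -1  0  0  0  1  1]
  [I]: (-1)·0+(1)·0+(2)·2+(-2)·0+(2)·0+(-2)·0+(-1)·-1+(1)·0 = 5
  [L]: (-1)·-3+(1)·-1+(2)·-2+(-2)·2+(2)·1+(-2)·2+(-1)·2+(1)·-1 = -11
  [T]: (-1)·0+(1)·-2+(2)·4+(-2)·-1+(2)·-1+(-2)·-1+(-1)·-3+(1)·-1 = 10
  [M]: (-1)·1+(1)·1+(2)·-1+(-2)·0+(2)·0+(-2)·0+(-1)·1+(1)·1 = -2
⇒ I^5 L^-11 T^10 M^-2

{"I": 5, "L": -11, "T": 10, "M": -2}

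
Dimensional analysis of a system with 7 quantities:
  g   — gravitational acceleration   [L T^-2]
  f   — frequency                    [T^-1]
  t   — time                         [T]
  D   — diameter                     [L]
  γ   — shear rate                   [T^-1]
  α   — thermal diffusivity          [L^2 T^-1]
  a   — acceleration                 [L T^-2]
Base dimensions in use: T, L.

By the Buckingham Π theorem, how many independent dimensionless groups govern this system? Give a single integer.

5

Write exponents as rows T,L / cols g,f,t,D,γ,α,a:
  T: [-2 -1  1  0 -1 -1 -2]
  L: [ 1  0  0  1  0  2  1]
RREF → pivots at {g,f} ⇒ r = 2
7 vars − rank 2 = 5 Π groups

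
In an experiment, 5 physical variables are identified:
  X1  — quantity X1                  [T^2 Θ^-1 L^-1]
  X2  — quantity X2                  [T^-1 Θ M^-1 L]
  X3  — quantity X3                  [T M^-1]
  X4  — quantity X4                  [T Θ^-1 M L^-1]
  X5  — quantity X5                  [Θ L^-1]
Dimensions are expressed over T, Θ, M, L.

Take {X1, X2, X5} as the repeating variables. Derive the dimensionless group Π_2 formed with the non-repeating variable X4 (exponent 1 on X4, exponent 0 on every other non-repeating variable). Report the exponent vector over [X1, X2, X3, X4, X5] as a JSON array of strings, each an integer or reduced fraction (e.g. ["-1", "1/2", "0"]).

["0", "1", "0", "1", "0"]

Write exponents as rows T,Θ,M,L / cols X1,X2,X3,X4,X5:
  T: [ 2 -1  1  1  0]
  Θ: [-1  1  0 -1  1]
  M: [ 0 -1 -1  1  0]
  L: [-1  1  0 -1 -1]
Echelon form has 3 nonzero rows (pivots: X1,X2,X5)
Pivot set = {X1,X2,X5}, free = {X3,X4}
RREF:
  r0: [   1    0    1    0    0]
  r1: [   0    1    1   -1    0]
  r2: [   0    0    0    0    1]
  r3: [   0    0    0    0    0]
Fix exponent of X4 at 1, X3 at 0; solve each RREF row for its pivot's exponent:
  r0: exp(X1) + (0)·1 = 0 ⇒ exp(X1) = 0
  r1: exp(X2) + (-1)·1 = 0 ⇒ exp(X2) = 1
  r2: exp(X5) + (0)·1 = 0 ⇒ exp(X5) = 0
Π_2 = X2 · X4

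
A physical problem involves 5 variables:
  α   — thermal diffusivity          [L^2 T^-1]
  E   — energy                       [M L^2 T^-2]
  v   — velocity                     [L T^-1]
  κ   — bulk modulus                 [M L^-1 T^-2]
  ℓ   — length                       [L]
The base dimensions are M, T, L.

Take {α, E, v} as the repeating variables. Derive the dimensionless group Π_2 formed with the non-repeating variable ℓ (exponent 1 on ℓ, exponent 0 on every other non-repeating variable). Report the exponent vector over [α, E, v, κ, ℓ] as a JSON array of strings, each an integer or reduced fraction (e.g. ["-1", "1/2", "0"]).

Write exponents as rows M,T,L / cols α,E,v,κ,ℓ:
  M: [ 0  1  0  1  0]
  T: [-1 -2 -1 -2  0]
  L: [ 2  2  1 -1  1]
Echelon form has 3 nonzero rows (pivots: α,E,v)
Repeat: α,E,v; free: κ,ℓ
RREF:
  r0: [   1    0    0   -3    1]
  r1: [   0    1    0    1    0]
  r2: [   0    0    1    3   -1]
Fix exponent of ℓ at 1, κ at 0; solve each RREF row for its pivot's exponent:
  r0: exp(α) + (1)·1 = 0 ⇒ exp(α) = -1
  r1: exp(E) + (0)·1 = 0 ⇒ exp(E) = 0
  r2: exp(v) + (-1)·1 = 0 ⇒ exp(v) = 1
Π_2 = α^-1 · v · ℓ

["-1", "0", "1", "0", "1"]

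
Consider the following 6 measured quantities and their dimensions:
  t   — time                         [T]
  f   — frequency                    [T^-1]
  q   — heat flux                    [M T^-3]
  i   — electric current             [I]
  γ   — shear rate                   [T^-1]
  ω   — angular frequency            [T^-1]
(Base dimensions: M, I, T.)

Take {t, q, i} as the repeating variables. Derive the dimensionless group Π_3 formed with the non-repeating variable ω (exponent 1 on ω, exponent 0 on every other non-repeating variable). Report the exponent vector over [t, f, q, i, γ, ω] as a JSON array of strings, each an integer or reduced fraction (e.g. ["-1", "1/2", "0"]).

Dimensional matrix (M×I×T by t×f×q×i×γ×ω):
  M: [ 0  0  1  0  0  0]
  I: [ 0  0  0  1  0  0]
  T: [ 1 -1 -3  0 -1 -1]
RREF → pivots at {t,q,i} ⇒ r = 3
Repeat: t,q,i; free: f,γ,ω
RREF:
  r0: [   1   -1    0    0   -1   -1]
  r1: [   0    0    1    0    0    0]
  r2: [   0    0    0    1    0    0]
Fix exponent of ω at 1, f at 0, γ at 0; solve each RREF row for its pivot's exponent:
  r0: exp(t) + (-1)·1 = 0 ⇒ exp(t) = 1
  r1: exp(q) + (0)·1 = 0 ⇒ exp(q) = 0
  r2: exp(i) + (0)·1 = 0 ⇒ exp(i) = 0
Π_3 = t · ω

["1", "0", "0", "0", "0", "1"]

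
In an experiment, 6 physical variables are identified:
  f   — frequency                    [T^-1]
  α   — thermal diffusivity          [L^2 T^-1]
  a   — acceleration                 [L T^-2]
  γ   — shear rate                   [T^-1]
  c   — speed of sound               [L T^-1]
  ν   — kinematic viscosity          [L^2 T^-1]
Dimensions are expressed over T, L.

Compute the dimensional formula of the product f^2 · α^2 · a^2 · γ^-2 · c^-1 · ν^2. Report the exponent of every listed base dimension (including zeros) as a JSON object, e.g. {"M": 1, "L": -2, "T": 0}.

Dimensional matrix (T×L by f×α×a×γ×c×ν):
  T: [-1 -1 -2 -1 -1 -1]
  L: [ 0  2  1  0  1  2]
  [T]: (2)·-1+(2)·-1+(2)·-2+(-2)·-1+(-1)·-1+(2)·-1 = -7
  [L]: (2)·0+(2)·2+(2)·1+(-2)·0+(-1)·1+(2)·2 = 9
⇒ T^-7 L^9

{"T": -7, "L": 9}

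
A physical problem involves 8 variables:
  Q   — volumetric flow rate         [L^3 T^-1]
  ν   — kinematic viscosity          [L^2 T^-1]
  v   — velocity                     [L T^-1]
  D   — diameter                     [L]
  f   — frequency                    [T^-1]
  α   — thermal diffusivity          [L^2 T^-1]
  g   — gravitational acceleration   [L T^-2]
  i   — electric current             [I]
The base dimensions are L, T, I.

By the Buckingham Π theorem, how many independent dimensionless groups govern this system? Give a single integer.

Dimensional matrix (L×T×I by Q×ν×v×D×f×α×g×i):
  L: [ 3  2  1  1  0  2  1  0]
  T: [-1 -1 -1  0 -1 -1 -2  0]
  I: [ 0  0  0  0  0  0  0  1]
Echelon form has 3 nonzero rows (pivots: Q,ν,i)
Π count = n − r = 8 − 3 = 5

5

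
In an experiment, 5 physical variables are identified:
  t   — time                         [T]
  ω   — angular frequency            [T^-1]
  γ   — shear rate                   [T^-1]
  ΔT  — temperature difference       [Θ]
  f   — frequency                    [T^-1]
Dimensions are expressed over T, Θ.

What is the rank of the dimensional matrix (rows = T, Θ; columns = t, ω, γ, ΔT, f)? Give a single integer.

2

Write exponents as rows T,Θ / cols t,ω,γ,ΔT,f:
  T: [ 1 -1 -1  0 -1]
  Θ: [ 0  0  0  1  0]
RREF → pivots at {t,ΔT} ⇒ r = 2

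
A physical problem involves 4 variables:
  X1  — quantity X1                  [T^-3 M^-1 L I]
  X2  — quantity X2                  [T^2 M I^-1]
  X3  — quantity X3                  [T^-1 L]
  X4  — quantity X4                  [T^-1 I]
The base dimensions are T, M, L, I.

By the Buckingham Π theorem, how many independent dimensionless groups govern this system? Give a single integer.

Exponent matrix [T,M,L,I] × [X1,X2,X3,X4]:
  T: [-3  2 -1 -1]
  M: [-1  1  0  0]
  L: [ 1  0  1  0]
  I: [ 1 -1  0  1]
RREF → pivots at {X1,X2,X4} ⇒ r = 3
Π count = n − r = 4 − 3 = 1

1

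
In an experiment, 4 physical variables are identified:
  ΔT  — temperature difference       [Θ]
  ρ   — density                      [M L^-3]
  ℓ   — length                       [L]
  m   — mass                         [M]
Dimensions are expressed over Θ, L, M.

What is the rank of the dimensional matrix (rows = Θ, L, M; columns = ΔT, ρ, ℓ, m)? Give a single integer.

3

Dimensional matrix (Θ×L×M by ΔT×ρ×ℓ×m):
  Θ: [ 1  0  0  0]
  L: [ 0 -3  1  0]
  M: [ 0  1  0  1]
Row reduction gives pivot columns ΔT,ρ,ℓ; rank = 3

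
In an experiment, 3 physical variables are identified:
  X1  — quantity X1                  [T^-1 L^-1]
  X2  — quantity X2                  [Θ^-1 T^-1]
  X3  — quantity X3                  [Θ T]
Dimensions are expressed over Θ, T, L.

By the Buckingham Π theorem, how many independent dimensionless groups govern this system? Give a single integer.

1

Exponent matrix [Θ,T,L] × [X1,X2,X3]:
  Θ: [ 0 -1  1]
  T: [-1 -1  1]
  L: [-1  0  0]
Echelon form has 2 nonzero rows (pivots: X1,X2)
n=3, r=2 ⇒ 1 dimensionless group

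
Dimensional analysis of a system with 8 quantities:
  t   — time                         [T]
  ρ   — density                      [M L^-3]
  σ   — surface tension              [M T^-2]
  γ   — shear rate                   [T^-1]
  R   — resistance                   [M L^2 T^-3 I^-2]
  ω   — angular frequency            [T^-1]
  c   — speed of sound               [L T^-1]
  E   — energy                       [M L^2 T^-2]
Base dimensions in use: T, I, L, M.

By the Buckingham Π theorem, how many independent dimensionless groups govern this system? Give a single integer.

4

Write exponents as rows T,I,L,M / cols t,ρ,σ,γ,R,ω,c,E:
  T: [ 1  0 -2 -1 -3 -1 -1 -2]
  I: [ 0  0  0  0 -2  0  0  0]
  L: [ 0 -3  0  0  2  0  1  2]
  M: [ 0  1  1  0  1  0  0  1]
RREF → pivots at {t,ρ,σ,R} ⇒ r = 4
Π count = n − r = 8 − 4 = 4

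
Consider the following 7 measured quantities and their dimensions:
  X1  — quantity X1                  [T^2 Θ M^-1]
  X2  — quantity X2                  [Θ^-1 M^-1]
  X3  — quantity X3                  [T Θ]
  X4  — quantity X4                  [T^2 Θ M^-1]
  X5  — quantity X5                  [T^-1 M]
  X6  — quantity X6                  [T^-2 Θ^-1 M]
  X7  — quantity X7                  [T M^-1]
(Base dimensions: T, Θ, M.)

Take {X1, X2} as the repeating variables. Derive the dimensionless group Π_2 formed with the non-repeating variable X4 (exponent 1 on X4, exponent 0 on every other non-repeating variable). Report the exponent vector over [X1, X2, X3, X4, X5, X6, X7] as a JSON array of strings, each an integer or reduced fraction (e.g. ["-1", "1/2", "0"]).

Exponent matrix [T,Θ,M] × [X1,X2,X3,X4,X5,X6,X7]:
  T: [ 2  0  1  2 -1 -2  1]
  Θ: [ 1 -1  1  1  0 -1  0]
  M: [-1 -1  0 -1  1  1 -1]
Echelon form has 2 nonzero rows (pivots: X1,X2)
Pivot set = {X1,X2}, free = {X3,X4,X5,X6,X7}
RREF:
  r0: [   1    0  1/2    1 -1/2   -1  1/2]
  r1: [   0    1 -1/2    0 -1/2    0  1/2]
  r2: [   0    0    0    0    0    0    0]
Fix exponent of X4 at 1, X3 at 0, X5 at 0, X6 at 0, X7 at 0; solve each RREF row for its pivot's exponent:
  r0: exp(X1) + (1)·1 = 0 ⇒ exp(X1) = -1
  r1: exp(X2) + (0)·1 = 0 ⇒ exp(X2) = 0
Π_2 = X1^-1 · X4

["-1", "0", "0", "1", "0", "0", "0"]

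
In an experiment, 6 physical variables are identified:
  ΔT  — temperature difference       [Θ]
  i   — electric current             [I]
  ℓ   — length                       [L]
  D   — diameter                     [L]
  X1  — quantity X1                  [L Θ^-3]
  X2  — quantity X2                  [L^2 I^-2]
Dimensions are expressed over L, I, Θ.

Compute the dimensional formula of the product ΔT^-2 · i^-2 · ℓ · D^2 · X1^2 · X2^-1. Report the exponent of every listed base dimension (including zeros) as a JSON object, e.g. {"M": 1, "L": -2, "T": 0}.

{"L": 3, "I": 0, "Θ": -8}

Dimensional matrix (L×I×Θ by ΔT×i×ℓ×D×X1×X2):
  L: [ 0  0  1  1  1  2]
  I: [ 0  1  0  0  0 -2]
  Θ: [ 1  0  0  0 -3  0]
  [L]: (-2)·0+(-2)·0+(1)·1+(2)·1+(2)·1+(-1)·2 = 3
  [I]: (-2)·0+(-2)·1+(1)·0+(2)·0+(2)·0+(-1)·-2 = 0
  [Θ]: (-2)·1+(-2)·0+(1)·0+(2)·0+(2)·-3+(-1)·0 = -8
⇒ L^3 Θ^-8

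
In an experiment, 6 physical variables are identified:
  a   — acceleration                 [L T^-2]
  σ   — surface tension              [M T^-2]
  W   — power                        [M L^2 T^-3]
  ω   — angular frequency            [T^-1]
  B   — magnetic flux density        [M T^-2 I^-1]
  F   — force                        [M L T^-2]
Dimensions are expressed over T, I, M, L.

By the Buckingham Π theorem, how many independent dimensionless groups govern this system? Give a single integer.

Dimensional matrix (T×I×M×L by a×σ×W×ω×B×F):
  T: [-2 -2 -3 -1 -2 -2]
  I: [ 0  0  0  0 -1  0]
  M: [ 0  1  1  0  1  1]
  L: [ 1  0  2  0  0  1]
Echelon form has 4 nonzero rows (pivots: a,σ,W,B)
6 vars − rank 4 = 2 Π groups

2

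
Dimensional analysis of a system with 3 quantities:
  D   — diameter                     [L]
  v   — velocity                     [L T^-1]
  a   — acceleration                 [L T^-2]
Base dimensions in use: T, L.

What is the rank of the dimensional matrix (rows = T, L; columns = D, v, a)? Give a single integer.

Exponent matrix [T,L] × [D,v,a]:
  T: [ 0 -1 -2]
  L: [ 1  1  1]
RREF → pivots at {D,v} ⇒ r = 2

2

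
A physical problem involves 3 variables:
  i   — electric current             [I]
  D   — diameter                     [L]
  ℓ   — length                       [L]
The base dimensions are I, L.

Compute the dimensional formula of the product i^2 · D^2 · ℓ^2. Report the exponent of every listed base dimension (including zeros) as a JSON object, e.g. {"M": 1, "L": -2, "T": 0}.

{"I": 2, "L": 4}

Exponent matrix [I,L] × [i,D,ℓ]:
  I: [ 1  0  0]
  L: [ 0  1  1]
  [I]: (2)·1+(2)·0+(2)·0 = 2
  [L]: (2)·0+(2)·1+(2)·1 = 4
⇒ I^2 L^4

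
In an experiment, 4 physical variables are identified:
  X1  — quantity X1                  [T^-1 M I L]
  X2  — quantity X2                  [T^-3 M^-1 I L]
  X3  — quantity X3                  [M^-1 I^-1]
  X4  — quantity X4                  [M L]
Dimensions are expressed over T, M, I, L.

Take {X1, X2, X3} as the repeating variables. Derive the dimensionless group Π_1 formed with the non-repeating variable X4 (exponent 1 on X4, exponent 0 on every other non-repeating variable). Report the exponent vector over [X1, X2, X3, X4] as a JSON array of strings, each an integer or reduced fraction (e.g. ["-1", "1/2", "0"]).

Exponent matrix [T,M,I,L] × [X1,X2,X3,X4]:
  T: [-1 -3  0  0]
  M: [ 1 -1 -1  1]
  I: [ 1  1 -1  0]
  L: [ 1  1  0  1]
RREF → pivots at {X1,X2,X3} ⇒ r = 3
Pivot set = {X1,X2,X3}, free = {X4}
RREF:
  r0: [   1    0    0  3/2]
  r1: [   0    1    0 -1/2]
  r2: [   0    0    1    1]
  r3: [   0    0    0    0]
Fix exponent of X4 at 1; solve each RREF row for its pivot's exponent:
  r0: exp(X1) + (3/2)·1 = 0 ⇒ exp(X1) = -3/2
  r1: exp(X2) + (-1/2)·1 = 0 ⇒ exp(X2) = 1/2
  r2: exp(X3) + (1)·1 = 0 ⇒ exp(X3) = -1
Π_1 = X1^(-3/2) · X2^(1/2) · X3^-1 · X4

["-3/2", "1/2", "-1", "1"]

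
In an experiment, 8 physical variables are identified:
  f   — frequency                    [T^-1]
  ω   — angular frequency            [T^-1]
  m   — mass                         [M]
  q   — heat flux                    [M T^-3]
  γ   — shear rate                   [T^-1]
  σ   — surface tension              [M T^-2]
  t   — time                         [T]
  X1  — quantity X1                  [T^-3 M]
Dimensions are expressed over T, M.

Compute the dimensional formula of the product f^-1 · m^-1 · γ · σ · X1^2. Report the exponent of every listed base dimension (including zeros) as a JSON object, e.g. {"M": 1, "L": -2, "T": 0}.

Dimensional matrix (T×M by f×ω×m×q×γ×σ×t×X1):
  T: [-1 -1  0 -3 -1 -2  1 -3]
  M: [ 0  0  1  1  0  1  0  1]
  [T]: (-1)·-1+(-1)·0+(1)·-1+(1)·-2+(2)·-3 = -8
  [M]: (-1)·0+(-1)·1+(1)·0+(1)·1+(2)·1 = 2
⇒ T^-8 M^2

{"T": -8, "M": 2}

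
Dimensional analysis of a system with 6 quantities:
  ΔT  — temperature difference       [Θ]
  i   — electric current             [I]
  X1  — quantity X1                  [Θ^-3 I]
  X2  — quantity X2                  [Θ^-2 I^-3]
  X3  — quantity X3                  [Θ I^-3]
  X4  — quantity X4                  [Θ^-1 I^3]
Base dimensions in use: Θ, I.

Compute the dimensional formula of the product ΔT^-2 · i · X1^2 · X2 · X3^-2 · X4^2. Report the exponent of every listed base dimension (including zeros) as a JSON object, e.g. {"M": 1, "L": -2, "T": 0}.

Dimensional matrix (Θ×I by ΔT×i×X1×X2×X3×X4):
  Θ: [ 1  0 -3 -2  1 -1]
  I: [ 0  1  1 -3 -3  3]
  [Θ]: (-2)·1+(1)·0+(2)·-3+(1)·-2+(-2)·1+(2)·-1 = -14
  [I]: (-2)·0+(1)·1+(2)·1+(1)·-3+(-2)·-3+(2)·3 = 12
⇒ Θ^-14 I^12

{"Θ": -14, "I": 12}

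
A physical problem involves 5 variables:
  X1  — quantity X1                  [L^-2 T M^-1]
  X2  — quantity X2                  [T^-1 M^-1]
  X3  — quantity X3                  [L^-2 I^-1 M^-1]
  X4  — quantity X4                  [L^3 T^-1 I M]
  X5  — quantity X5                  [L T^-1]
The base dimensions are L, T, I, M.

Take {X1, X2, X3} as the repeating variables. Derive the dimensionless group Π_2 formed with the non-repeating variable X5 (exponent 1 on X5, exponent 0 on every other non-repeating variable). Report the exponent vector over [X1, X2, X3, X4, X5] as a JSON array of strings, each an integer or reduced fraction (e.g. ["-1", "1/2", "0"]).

["1/2", "-1/2", "0", "0", "1"]

Exponent matrix [L,T,I,M] × [X1,X2,X3,X4,X5]:
  L: [-2  0 -2  3  1]
  T: [ 1 -1  0 -1 -1]
  I: [ 0  0 -1  1  0]
  M: [-1 -1 -1  1  0]
Echelon form has 3 nonzero rows (pivots: X1,X2,X3)
Repeat: X1,X2,X3; free: X4,X5
RREF:
  r0: [   1    0    0 -1/2 -1/2]
  r1: [   0    1    0  1/2  1/2]
  r2: [   0    0    1   -1    0]
  r3: [   0    0    0    0    0]
Fix exponent of X5 at 1, X4 at 0; solve each RREF row for its pivot's exponent:
  r0: exp(X1) + (-1/2)·1 = 0 ⇒ exp(X1) = 1/2
  r1: exp(X2) + (1/2)·1 = 0 ⇒ exp(X2) = -1/2
  r2: exp(X3) + (0)·1 = 0 ⇒ exp(X3) = 0
Π_2 = X1^(1/2) · X2^(-1/2) · X5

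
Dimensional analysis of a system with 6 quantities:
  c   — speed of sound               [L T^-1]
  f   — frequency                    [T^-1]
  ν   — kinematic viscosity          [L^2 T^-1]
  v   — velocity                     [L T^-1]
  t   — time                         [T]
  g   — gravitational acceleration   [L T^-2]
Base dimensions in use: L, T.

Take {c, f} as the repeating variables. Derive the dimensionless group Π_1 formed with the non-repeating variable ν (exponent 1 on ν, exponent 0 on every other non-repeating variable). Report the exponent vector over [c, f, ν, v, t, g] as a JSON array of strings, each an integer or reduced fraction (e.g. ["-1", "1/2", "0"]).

["-2", "1", "1", "0", "0", "0"]

Exponent matrix [L,T] × [c,f,ν,v,t,g]:
  L: [ 1  0  2  1  0  1]
  T: [-1 -1 -1 -1  1 -2]
Row reduction gives pivot columns c,f; rank = 2
Repeat: c,f; free: ν,v,t,g
RREF:
  r0: [   1    0    2    1    0    1]
  r1: [   0    1   -1    0   -1    1]
Fix exponent of ν at 1, v at 0, t at 0, g at 0; solve each RREF row for its pivot's exponent:
  r0: exp(c) + (2)·1 = 0 ⇒ exp(c) = -2
  r1: exp(f) + (-1)·1 = 0 ⇒ exp(f) = 1
Π_1 = c^-2 · f · ν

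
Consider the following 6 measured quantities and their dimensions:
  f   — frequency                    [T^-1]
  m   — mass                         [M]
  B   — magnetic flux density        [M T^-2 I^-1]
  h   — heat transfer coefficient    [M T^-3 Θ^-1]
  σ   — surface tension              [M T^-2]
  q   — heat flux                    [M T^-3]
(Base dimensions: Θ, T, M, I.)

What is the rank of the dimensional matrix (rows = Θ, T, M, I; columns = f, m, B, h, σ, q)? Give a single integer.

4

Dimensional matrix (Θ×T×M×I by f×m×B×h×σ×q):
  Θ: [ 0  0  0 -1  0  0]
  T: [-1  0 -2 -3 -2 -3]
  M: [ 0  1  1  1  1  1]
  I: [ 0  0 -1  0  0  0]
Row reduction gives pivot columns f,m,B,h; rank = 4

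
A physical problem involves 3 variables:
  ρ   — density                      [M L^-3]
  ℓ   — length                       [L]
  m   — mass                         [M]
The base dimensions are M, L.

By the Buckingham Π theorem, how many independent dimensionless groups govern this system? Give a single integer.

1

Exponent matrix [M,L] × [ρ,ℓ,m]:
  M: [ 1  0  1]
  L: [-3  1  0]
Row reduction gives pivot columns ρ,ℓ; rank = 2
3 vars − rank 2 = 1 Π group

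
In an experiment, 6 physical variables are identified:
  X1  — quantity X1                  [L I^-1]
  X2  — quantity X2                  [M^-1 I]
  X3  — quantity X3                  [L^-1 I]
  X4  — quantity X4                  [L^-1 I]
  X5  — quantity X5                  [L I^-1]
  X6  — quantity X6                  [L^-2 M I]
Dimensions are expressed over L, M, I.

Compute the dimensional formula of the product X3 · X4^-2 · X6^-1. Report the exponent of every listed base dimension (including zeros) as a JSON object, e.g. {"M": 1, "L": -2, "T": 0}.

{"L": 3, "M": -1, "I": -2}

Dimensional matrix (L×M×I by X1×X2×X3×X4×X5×X6):
  L: [ 1  0 -1 -1  1 -2]
  M: [ 0 -1  0  0  0  1]
  I: [-1  1  1  1 -1  1]
  [L]: (1)·-1+(-2)·-1+(-1)·-2 = 3
  [M]: (1)·0+(-2)·0+(-1)·1 = -1
  [I]: (1)·1+(-2)·1+(-1)·1 = -2
⇒ L^3 M^-1 I^-2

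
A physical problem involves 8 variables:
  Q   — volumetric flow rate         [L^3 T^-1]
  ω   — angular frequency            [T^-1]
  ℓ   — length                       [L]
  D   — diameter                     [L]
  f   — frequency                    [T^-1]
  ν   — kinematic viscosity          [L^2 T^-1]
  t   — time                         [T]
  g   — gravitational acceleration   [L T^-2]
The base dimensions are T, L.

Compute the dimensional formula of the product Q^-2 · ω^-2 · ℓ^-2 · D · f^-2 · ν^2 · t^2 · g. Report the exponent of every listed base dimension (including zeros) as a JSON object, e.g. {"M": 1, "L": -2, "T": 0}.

Dimensional matrix (T×L by Q×ω×ℓ×D×f×ν×t×g):
  T: [-1 -1  0  0 -1 -1  1 -2]
  L: [ 3  0  1  1  0  2  0  1]
  [T]: (-2)·-1+(-2)·-1+(-2)·0+(1)·0+(-2)·-1+(2)·-1+(2)·1+(1)·-2 = 4
  [L]: (-2)·3+(-2)·0+(-2)·1+(1)·1+(-2)·0+(2)·2+(2)·0+(1)·1 = -2
⇒ T^4 L^-2

{"T": 4, "L": -2}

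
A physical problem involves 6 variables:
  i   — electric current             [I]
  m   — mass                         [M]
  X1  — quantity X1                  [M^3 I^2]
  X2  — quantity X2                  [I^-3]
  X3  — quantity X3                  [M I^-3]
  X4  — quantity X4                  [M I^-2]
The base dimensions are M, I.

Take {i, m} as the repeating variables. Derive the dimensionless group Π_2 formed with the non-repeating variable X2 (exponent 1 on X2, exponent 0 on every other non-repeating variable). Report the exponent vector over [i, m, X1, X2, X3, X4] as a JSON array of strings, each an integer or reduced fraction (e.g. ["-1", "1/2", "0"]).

["3", "0", "0", "1", "0", "0"]

Write exponents as rows M,I / cols i,m,X1,X2,X3,X4:
  M: [ 0  1  3  0  1  1]
  I: [ 1  0  2 -3 -3 -2]
Row reduction gives pivot columns i,m; rank = 2
Repeat: i,m; free: X1,X2,X3,X4
RREF:
  r0: [   1    0    2   -3   -3   -2]
  r1: [   0    1    3    0    1    1]
Fix exponent of X2 at 1, X1 at 0, X3 at 0, X4 at 0; solve each RREF row for its pivot's exponent:
  r0: exp(i) + (-3)·1 = 0 ⇒ exp(i) = 3
  r1: exp(m) + (0)·1 = 0 ⇒ exp(m) = 0
Π_2 = i^3 · X2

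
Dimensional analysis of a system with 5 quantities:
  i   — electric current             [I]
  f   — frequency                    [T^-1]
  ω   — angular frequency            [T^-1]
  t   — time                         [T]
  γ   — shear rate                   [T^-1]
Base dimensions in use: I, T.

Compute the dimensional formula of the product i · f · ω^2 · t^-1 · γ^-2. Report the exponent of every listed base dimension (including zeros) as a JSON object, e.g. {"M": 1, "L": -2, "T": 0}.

Write exponents as rows I,T / cols i,f,ω,t,γ:
  I: [ 1  0  0  0  0]
  T: [ 0 -1 -1  1 -1]
  [I]: (1)·1+(1)·0+(2)·0+(-1)·0+(-2)·0 = 1
  [T]: (1)·0+(1)·-1+(2)·-1+(-1)·1+(-2)·-1 = -2
⇒ I T^-2

{"I": 1, "T": -2}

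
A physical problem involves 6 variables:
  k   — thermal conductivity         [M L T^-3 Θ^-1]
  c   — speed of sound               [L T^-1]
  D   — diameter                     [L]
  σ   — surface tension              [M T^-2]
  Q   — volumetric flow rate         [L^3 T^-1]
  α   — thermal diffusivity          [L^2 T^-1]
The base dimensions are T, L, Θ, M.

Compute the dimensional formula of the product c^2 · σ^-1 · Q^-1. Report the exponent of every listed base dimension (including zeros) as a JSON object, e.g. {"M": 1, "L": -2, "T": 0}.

Write exponents as rows T,L,Θ,M / cols k,c,D,σ,Q,α:
  T: [-3 -1  0 -2 -1 -1]
  L: [ 1  1  1  0  3  2]
  Θ: [-1  0  0  0  0  0]
  M: [ 1  0  0  1  0  0]
  [T]: (2)·-1+(-1)·-2+(-1)·-1 = 1
  [L]: (2)·1+(-1)·0+(-1)·3 = -1
  [Θ]: (2)·0+(-1)·0+(-1)·0 = 0
  [M]: (2)·0+(-1)·1+(-1)·0 = -1
⇒ T L^-1 M^-1

{"T": 1, "L": -1, "Θ": 0, "M": -1}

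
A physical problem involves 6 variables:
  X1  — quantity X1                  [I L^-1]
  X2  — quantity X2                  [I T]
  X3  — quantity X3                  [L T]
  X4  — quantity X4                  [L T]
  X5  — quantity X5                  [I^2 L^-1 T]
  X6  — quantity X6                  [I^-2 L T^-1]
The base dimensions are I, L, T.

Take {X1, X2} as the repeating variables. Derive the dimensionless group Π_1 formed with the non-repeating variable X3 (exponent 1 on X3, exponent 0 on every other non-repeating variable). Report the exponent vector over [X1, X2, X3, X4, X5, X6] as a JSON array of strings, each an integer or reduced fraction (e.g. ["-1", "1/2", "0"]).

Write exponents as rows I,L,T / cols X1,X2,X3,X4,X5,X6:
  I: [ 1  1  0  0  2 -2]
  L: [-1  0  1  1 -1  1]
  T: [ 0  1  1  1  1 -1]
Echelon form has 2 nonzero rows (pivots: X1,X2)
Pivot set = {X1,X2}, free = {X3,X4,X5,X6}
RREF:
  r0: [   1    0   -1   -1    1   -1]
  r1: [   0    1    1    1    1   -1]
  r2: [   0    0    0    0    0    0]
Fix exponent of X3 at 1, X4 at 0, X5 at 0, X6 at 0; solve each RREF row for its pivot's exponent:
  r0: exp(X1) + (-1)·1 = 0 ⇒ exp(X1) = 1
  r1: exp(X2) + (1)·1 = 0 ⇒ exp(X2) = -1
Π_1 = X1 · X2^-1 · X3

["1", "-1", "1", "0", "0", "0"]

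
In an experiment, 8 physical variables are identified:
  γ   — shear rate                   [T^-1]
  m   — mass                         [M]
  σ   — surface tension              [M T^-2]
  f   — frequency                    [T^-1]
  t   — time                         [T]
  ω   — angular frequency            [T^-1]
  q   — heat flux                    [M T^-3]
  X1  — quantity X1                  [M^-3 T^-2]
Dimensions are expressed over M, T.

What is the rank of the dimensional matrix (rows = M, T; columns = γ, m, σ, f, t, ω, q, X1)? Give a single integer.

2

Exponent matrix [M,T] × [γ,m,σ,f,t,ω,q,X1]:
  M: [ 0  1  1  0  0  0  1 -3]
  T: [-1  0 -2 -1  1 -1 -3 -2]
RREF → pivots at {γ,m} ⇒ r = 2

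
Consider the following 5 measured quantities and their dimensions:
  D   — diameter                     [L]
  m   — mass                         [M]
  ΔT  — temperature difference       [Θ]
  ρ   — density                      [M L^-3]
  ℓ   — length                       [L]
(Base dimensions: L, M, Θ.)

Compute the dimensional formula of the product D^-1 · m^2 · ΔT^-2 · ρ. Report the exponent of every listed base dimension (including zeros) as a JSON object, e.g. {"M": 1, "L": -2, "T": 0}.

{"L": -4, "M": 3, "Θ": -2}

Exponent matrix [L,M,Θ] × [D,m,ΔT,ρ,ℓ]:
  L: [ 1  0  0 -3  1]
  M: [ 0  1  0  1  0]
  Θ: [ 0  0  1  0  0]
  [L]: (-1)·1+(2)·0+(-2)·0+(1)·-3 = -4
  [M]: (-1)·0+(2)·1+(-2)·0+(1)·1 = 3
  [Θ]: (-1)·0+(2)·0+(-2)·1+(1)·0 = -2
⇒ L^-4 M^3 Θ^-2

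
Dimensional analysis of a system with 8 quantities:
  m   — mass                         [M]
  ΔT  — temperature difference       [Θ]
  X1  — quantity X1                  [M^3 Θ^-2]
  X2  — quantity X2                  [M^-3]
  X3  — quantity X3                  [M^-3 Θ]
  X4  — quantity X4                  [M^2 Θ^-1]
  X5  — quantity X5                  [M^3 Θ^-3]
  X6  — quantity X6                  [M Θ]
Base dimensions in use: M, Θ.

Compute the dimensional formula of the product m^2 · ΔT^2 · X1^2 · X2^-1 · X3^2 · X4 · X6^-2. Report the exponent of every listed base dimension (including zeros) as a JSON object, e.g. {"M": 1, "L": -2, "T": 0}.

Write exponents as rows M,Θ / cols m,ΔT,X1,X2,X3,X4,X5,X6:
  M: [ 1  0  3 -3 -3  2  3  1]
  Θ: [ 0  1 -2  0  1 -1 -3  1]
  [M]: (2)·1+(2)·0+(2)·3+(-1)·-3+(2)·-3+(1)·2+(-2)·1 = 5
  [Θ]: (2)·0+(2)·1+(2)·-2+(-1)·0+(2)·1+(1)·-1+(-2)·1 = -3
⇒ M^5 Θ^-3

{"M": 5, "Θ": -3}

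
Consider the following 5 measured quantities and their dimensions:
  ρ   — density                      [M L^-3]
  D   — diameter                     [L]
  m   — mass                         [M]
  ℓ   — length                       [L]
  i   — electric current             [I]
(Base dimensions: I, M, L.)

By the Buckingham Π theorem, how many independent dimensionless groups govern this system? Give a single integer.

2

Exponent matrix [I,M,L] × [ρ,D,m,ℓ,i]:
  I: [ 0  0  0  0  1]
  M: [ 1  0  1  0  0]
  L: [-3  1  0  1  0]
RREF → pivots at {ρ,D,i} ⇒ r = 3
Π count = n − r = 5 − 3 = 2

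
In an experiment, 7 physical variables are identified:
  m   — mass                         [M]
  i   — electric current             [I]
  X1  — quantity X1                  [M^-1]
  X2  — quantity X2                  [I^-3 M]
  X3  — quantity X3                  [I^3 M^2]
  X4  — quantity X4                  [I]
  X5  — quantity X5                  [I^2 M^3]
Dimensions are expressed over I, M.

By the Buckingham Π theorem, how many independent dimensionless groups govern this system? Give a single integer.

Write exponents as rows I,M / cols m,i,X1,X2,X3,X4,X5:
  I: [ 0  1  0 -3  3  1  2]
  M: [ 1  0 -1  1  2  0  3]
RREF → pivots at {m,i} ⇒ r = 2
n=7, r=2 ⇒ 5 dimensionless groups

5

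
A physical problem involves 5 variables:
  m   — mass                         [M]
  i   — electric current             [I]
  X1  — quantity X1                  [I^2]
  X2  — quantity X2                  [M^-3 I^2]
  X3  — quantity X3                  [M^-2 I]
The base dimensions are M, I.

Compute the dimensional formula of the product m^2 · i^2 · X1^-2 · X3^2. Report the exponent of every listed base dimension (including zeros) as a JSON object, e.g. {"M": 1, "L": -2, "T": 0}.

{"M": -2, "I": 0}

Write exponents as rows M,I / cols m,i,X1,X2,X3:
  M: [ 1  0  0 -3 -2]
  I: [ 0  1  2  2  1]
  [M]: (2)·1+(2)·0+(-2)·0+(2)·-2 = -2
  [I]: (2)·0+(2)·1+(-2)·2+(2)·1 = 0
⇒ M^-2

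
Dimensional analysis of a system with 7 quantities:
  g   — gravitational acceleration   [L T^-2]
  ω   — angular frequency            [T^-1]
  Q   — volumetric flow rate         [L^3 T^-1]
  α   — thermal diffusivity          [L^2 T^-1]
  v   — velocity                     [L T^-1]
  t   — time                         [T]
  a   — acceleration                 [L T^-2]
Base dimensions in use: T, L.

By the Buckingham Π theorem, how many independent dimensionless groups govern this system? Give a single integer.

5

Write exponents as rows T,L / cols g,ω,Q,α,v,t,a:
  T: [-2 -1 -1 -1 -1  1 -2]
  L: [ 1  0  3  2  1  0  1]
RREF → pivots at {g,ω} ⇒ r = 2
Π count = n − r = 7 − 2 = 5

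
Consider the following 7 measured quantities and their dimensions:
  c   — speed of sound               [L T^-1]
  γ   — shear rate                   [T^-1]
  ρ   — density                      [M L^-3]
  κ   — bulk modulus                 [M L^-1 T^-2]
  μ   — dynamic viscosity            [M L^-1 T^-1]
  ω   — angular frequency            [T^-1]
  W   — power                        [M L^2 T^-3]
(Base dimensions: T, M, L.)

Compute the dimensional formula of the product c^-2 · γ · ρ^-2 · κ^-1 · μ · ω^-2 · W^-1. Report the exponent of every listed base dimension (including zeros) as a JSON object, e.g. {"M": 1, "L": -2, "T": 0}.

{"T": 7, "M": -3, "L": 2}

Write exponents as rows T,M,L / cols c,γ,ρ,κ,μ,ω,W:
  T: [-1 -1  0 -2 -1 -1 -3]
  M: [ 0  0  1  1  1  0  1]
  L: [ 1  0 -3 -1 -1  0  2]
  [T]: (-2)·-1+(1)·-1+(-2)·0+(-1)·-2+(1)·-1+(-2)·-1+(-1)·-3 = 7
  [M]: (-2)·0+(1)·0+(-2)·1+(-1)·1+(1)·1+(-2)·0+(-1)·1 = -3
  [L]: (-2)·1+(1)·0+(-2)·-3+(-1)·-1+(1)·-1+(-2)·0+(-1)·2 = 2
⇒ T^7 M^-3 L^2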